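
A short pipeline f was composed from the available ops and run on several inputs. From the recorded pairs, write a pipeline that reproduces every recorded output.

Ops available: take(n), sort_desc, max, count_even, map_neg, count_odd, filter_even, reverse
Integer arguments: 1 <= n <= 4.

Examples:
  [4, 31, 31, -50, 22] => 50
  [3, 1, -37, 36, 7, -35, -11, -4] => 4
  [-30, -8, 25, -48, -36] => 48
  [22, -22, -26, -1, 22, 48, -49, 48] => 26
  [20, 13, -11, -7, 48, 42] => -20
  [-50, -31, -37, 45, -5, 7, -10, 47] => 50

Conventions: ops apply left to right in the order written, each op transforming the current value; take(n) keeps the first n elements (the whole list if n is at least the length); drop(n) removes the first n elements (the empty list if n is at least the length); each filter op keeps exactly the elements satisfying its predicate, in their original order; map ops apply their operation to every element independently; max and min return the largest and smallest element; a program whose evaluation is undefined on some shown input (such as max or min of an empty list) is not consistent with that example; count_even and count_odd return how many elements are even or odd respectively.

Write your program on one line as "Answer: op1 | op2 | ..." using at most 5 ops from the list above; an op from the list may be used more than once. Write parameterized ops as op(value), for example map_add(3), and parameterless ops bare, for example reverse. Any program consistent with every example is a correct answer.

map_neg | filter_even | sort_desc | reverse | max

Check, running the answer program on each example:
  [4, 31, 31, -50, 22] -> [-4, -31, -31, 50, -22] -> [-4, 50, -22] -> [50, -4, -22] -> [-22, -4, 50] -> 50
  [3, 1, -37, 36, 7, -35, -11, -4] -> [-3, -1, 37, -36, -7, 35, 11, 4] -> [-36, 4] -> [4, -36] -> [-36, 4] -> 4
  [-30, -8, 25, -48, -36] -> [30, 8, -25, 48, 36] -> [30, 8, 48, 36] -> [48, 36, 30, 8] -> [8, 30, 36, 48] -> 48
  [22, -22, -26, -1, 22, 48, -49, 48] -> [-22, 22, 26, 1, -22, -48, 49, -48] -> [-22, 22, 26, -22, -48, -48] -> [26, 22, -22, -22, -48, -48] -> [-48, -48, -22, -22, 22, 26] -> 26
  [20, 13, -11, -7, 48, 42] -> [-20, -13, 11, 7, -48, -42] -> [-20, -48, -42] -> [-20, -42, -48] -> [-48, -42, -20] -> -20
  [-50, -31, -37, 45, -5, 7, -10, 47] -> [50, 31, 37, -45, 5, -7, 10, -47] -> [50, 10] -> [50, 10] -> [10, 50] -> 50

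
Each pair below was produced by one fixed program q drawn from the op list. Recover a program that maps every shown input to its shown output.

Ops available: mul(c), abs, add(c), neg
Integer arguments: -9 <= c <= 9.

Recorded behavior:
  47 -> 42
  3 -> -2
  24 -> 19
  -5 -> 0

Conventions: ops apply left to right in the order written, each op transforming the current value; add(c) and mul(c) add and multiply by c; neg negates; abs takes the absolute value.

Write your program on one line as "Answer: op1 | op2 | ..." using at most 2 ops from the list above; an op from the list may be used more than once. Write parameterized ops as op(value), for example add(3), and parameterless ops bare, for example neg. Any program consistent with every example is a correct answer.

abs | add(-5)

Check, running the answer program on each example:
  47 -> 47 -> 42
  3 -> 3 -> -2
  24 -> 24 -> 19
  -5 -> 5 -> 0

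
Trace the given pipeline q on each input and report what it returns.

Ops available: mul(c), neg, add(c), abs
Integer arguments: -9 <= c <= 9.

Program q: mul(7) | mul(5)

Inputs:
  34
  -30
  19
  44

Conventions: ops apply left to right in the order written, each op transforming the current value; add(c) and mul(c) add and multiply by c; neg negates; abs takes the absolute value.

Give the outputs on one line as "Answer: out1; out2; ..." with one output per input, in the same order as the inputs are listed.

1190; -1050; 665; 1540

Execution, op by op:
  34 -> 238 -> 1190
  -30 -> -210 -> -1050
  19 -> 133 -> 665
  44 -> 308 -> 1540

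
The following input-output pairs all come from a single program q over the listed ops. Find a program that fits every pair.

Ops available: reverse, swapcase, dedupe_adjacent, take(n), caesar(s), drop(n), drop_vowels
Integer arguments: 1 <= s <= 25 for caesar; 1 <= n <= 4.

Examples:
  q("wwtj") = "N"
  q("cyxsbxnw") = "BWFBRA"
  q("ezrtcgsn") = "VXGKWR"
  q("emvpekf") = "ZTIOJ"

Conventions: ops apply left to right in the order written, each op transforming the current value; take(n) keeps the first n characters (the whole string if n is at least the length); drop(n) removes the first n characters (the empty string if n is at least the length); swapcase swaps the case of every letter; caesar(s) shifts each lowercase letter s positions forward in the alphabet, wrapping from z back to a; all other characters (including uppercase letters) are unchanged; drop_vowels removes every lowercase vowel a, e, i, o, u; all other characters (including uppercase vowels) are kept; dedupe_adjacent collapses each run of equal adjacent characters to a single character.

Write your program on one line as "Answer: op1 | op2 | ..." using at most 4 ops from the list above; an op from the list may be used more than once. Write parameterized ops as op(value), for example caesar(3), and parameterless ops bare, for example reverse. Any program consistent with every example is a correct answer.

dedupe_adjacent | caesar(4) | drop(2) | swapcase

Check, running the answer program on each example:
  "wwtj" -> "wtj" -> "axn" -> "n" -> "N"
  "cyxsbxnw" -> "cyxsbxnw" -> "gcbwfbra" -> "bwfbra" -> "BWFBRA"
  "ezrtcgsn" -> "ezrtcgsn" -> "idvxgkwr" -> "vxgkwr" -> "VXGKWR"
  "emvpekf" -> "emvpekf" -> "iqztioj" -> "ztioj" -> "ZTIOJ"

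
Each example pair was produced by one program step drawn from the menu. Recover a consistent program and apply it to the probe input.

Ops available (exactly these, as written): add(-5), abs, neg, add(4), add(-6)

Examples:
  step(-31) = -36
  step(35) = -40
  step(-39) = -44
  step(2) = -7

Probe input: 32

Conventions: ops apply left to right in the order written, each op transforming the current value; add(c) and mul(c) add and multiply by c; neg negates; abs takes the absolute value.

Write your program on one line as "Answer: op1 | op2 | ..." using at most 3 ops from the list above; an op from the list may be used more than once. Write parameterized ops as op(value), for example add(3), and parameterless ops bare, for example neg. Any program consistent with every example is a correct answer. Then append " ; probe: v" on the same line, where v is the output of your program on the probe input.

abs | neg | add(-5) ; probe: -37

Check, running the answer program on each example:
  -31 -> 31 -> -31 -> -36
  35 -> 35 -> -35 -> -40
  -39 -> 39 -> -39 -> -44
  2 -> 2 -> -2 -> -7
  probe: 32 -> 32 -> -32 -> -37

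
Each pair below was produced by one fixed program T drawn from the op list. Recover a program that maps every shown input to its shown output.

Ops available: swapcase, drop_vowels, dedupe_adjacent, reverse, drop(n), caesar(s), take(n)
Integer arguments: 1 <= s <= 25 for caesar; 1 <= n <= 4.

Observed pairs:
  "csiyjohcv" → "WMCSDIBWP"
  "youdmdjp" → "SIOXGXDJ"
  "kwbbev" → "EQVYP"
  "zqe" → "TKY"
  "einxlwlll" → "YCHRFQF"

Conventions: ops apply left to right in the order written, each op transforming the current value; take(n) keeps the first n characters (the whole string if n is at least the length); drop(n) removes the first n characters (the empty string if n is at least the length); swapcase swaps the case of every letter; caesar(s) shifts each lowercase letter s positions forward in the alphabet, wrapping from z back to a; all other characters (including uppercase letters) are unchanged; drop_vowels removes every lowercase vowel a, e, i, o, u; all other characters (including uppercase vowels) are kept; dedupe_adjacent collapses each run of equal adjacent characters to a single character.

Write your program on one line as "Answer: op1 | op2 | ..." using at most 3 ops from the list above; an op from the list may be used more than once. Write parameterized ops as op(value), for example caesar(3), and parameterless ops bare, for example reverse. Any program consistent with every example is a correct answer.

caesar(20) | swapcase | dedupe_adjacent

Check, running the answer program on each example:
  "csiyjohcv" -> "wmcsdibwp" -> "WMCSDIBWP" -> "WMCSDIBWP"
  "youdmdjp" -> "sioxgxdj" -> "SIOXGXDJ" -> "SIOXGXDJ"
  "kwbbev" -> "eqvvyp" -> "EQVVYP" -> "EQVYP"
  "zqe" -> "tky" -> "TKY" -> "TKY"
  "einxlwlll" -> "ychrfqfff" -> "YCHRFQFFF" -> "YCHRFQF"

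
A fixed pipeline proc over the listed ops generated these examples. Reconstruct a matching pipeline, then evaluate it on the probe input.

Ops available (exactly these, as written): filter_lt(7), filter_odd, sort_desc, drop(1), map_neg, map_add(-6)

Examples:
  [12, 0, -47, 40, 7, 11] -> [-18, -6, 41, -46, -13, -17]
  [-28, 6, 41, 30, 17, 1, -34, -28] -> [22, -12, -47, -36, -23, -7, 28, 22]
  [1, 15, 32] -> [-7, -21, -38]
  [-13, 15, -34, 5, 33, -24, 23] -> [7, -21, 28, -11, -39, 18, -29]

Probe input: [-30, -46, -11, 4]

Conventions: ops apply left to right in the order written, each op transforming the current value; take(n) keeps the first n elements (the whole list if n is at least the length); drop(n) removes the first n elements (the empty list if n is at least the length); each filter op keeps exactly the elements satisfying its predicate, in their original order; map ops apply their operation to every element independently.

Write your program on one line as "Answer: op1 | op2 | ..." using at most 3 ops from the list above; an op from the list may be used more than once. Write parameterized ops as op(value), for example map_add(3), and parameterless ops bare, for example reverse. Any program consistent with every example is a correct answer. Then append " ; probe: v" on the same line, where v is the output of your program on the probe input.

map_neg | map_add(-6) ; probe: [24, 40, 5, -10]

Check, running the answer program on each example:
  [12, 0, -47, 40, 7, 11] -> [-12, 0, 47, -40, -7, -11] -> [-18, -6, 41, -46, -13, -17]
  [-28, 6, 41, 30, 17, 1, -34, -28] -> [28, -6, -41, -30, -17, -1, 34, 28] -> [22, -12, -47, -36, -23, -7, 28, 22]
  [1, 15, 32] -> [-1, -15, -32] -> [-7, -21, -38]
  [-13, 15, -34, 5, 33, -24, 23] -> [13, -15, 34, -5, -33, 24, -23] -> [7, -21, 28, -11, -39, 18, -29]
  probe: [-30, -46, -11, 4] -> [30, 46, 11, -4] -> [24, 40, 5, -10]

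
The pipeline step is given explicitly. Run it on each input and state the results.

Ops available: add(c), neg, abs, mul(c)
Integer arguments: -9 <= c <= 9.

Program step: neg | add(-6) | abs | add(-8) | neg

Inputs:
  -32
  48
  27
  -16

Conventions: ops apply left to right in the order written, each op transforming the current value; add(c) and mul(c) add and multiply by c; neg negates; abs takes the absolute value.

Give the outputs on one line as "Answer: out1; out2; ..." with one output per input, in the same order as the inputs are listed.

Execution, op by op:
  -32 -> 32 -> 26 -> 26 -> 18 -> -18
  48 -> -48 -> -54 -> 54 -> 46 -> -46
  27 -> -27 -> -33 -> 33 -> 25 -> -25
  -16 -> 16 -> 10 -> 10 -> 2 -> -2

-18; -46; -25; -2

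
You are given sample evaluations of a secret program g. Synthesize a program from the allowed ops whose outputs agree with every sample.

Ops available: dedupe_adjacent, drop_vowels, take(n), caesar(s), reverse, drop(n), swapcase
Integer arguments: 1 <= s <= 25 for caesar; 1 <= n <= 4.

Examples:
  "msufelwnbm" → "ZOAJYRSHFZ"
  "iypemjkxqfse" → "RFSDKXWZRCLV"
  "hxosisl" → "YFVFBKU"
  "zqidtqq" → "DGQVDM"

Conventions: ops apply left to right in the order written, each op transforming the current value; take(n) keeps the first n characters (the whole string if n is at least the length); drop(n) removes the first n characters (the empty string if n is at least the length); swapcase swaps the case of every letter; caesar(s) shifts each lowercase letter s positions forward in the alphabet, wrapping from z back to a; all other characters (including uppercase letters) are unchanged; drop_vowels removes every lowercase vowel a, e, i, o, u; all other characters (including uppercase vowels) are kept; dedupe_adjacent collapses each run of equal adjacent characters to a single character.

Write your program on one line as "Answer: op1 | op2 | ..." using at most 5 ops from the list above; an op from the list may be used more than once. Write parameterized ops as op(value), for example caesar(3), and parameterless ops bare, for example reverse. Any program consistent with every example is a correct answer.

reverse | dedupe_adjacent | caesar(13) | swapcase

Check, running the answer program on each example:
  "msufelwnbm" -> "mbnwlefusm" -> "mbnwlefusm" -> "zoajyrshfz" -> "ZOAJYRSHFZ"
  "iypemjkxqfse" -> "esfqxkjmepyi" -> "esfqxkjmepyi" -> "rfsdkxwzrclv" -> "RFSDKXWZRCLV"
  "hxosisl" -> "lsisoxh" -> "lsisoxh" -> "yfvfbku" -> "YFVFBKU"
  "zqidtqq" -> "qqtdiqz" -> "qtdiqz" -> "dgqvdm" -> "DGQVDM"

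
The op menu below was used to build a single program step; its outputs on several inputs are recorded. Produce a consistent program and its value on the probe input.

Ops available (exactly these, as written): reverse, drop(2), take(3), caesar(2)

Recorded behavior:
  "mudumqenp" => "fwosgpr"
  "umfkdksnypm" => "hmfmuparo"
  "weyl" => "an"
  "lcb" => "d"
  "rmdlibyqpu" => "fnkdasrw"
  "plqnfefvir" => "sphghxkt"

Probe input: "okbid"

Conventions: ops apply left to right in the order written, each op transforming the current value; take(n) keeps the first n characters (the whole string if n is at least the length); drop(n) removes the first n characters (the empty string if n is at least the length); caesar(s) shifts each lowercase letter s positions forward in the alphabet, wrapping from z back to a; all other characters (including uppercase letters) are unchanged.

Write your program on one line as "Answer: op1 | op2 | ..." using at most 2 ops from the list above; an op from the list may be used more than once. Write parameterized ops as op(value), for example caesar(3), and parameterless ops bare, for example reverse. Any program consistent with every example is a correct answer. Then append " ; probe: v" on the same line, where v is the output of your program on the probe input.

caesar(2) | drop(2) ; probe: "dkf"

Check, running the answer program on each example:
  "mudumqenp" -> "owfwosgpr" -> "fwosgpr"
  "umfkdksnypm" -> "wohmfmuparo" -> "hmfmuparo"
  "weyl" -> "ygan" -> "an"
  "lcb" -> "ned" -> "d"
  "rmdlibyqpu" -> "tofnkdasrw" -> "fnkdasrw"
  "plqnfefvir" -> "rnsphghxkt" -> "sphghxkt"
  probe: "okbid" -> "qmdkf" -> "dkf"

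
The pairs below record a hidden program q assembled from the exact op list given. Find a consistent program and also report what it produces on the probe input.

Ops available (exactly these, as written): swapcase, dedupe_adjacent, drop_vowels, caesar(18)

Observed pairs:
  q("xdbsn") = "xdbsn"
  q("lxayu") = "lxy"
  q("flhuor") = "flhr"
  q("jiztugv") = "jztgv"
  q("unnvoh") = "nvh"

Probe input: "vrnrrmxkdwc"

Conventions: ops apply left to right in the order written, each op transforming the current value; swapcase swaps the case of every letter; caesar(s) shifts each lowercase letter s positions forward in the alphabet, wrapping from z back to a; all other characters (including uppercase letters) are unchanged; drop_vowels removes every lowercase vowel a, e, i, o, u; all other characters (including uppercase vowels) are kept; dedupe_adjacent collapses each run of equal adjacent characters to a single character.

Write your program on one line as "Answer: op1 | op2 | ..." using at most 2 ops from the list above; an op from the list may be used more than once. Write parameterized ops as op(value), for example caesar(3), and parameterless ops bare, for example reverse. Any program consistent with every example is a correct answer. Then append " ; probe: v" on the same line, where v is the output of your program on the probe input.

drop_vowels | dedupe_adjacent ; probe: "vrnrmxkdwc"

Check, running the answer program on each example:
  "xdbsn" -> "xdbsn" -> "xdbsn"
  "lxayu" -> "lxy" -> "lxy"
  "flhuor" -> "flhr" -> "flhr"
  "jiztugv" -> "jztgv" -> "jztgv"
  "unnvoh" -> "nnvh" -> "nvh"
  probe: "vrnrrmxkdwc" -> "vrnrrmxkdwc" -> "vrnrmxkdwc"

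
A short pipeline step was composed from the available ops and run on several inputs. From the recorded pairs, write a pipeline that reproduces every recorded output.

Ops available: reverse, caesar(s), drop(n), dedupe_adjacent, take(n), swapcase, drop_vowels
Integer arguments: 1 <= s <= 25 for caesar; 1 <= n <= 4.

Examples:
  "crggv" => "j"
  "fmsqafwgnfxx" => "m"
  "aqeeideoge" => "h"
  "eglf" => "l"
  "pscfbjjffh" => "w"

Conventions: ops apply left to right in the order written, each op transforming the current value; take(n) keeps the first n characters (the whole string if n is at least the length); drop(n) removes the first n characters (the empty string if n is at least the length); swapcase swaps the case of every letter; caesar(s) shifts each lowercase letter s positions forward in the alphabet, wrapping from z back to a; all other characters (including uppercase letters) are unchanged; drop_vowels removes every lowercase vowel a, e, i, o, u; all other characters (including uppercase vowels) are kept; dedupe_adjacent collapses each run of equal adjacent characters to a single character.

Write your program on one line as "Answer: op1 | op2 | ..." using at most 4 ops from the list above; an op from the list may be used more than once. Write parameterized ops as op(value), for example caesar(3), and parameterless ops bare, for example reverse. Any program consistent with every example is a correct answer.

dedupe_adjacent | caesar(7) | take(2) | take(1)

Check, running the answer program on each example:
  "crggv" -> "crgv" -> "jync" -> "jy" -> "j"
  "fmsqafwgnfxx" -> "fmsqafwgnfx" -> "mtzxhmdnume" -> "mt" -> "m"
  "aqeeideoge" -> "aqeideoge" -> "hxlpklvnl" -> "hx" -> "h"
  "eglf" -> "eglf" -> "lnsm" -> "ln" -> "l"
  "pscfbjjffh" -> "pscfbjfh" -> "wzjmiqmo" -> "wz" -> "w"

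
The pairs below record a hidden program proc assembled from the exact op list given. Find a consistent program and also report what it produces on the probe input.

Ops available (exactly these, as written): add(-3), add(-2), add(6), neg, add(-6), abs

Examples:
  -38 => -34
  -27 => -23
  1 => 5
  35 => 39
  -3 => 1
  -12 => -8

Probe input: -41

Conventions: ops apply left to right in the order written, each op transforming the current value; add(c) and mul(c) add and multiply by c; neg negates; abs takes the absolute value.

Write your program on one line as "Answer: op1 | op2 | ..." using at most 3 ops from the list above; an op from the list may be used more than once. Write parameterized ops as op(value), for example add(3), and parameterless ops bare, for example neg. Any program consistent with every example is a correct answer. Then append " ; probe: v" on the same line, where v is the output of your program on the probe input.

add(-2) | add(6) ; probe: -37

Check, running the answer program on each example:
  -38 -> -40 -> -34
  -27 -> -29 -> -23
  1 -> -1 -> 5
  35 -> 33 -> 39
  -3 -> -5 -> 1
  -12 -> -14 -> -8
  probe: -41 -> -43 -> -37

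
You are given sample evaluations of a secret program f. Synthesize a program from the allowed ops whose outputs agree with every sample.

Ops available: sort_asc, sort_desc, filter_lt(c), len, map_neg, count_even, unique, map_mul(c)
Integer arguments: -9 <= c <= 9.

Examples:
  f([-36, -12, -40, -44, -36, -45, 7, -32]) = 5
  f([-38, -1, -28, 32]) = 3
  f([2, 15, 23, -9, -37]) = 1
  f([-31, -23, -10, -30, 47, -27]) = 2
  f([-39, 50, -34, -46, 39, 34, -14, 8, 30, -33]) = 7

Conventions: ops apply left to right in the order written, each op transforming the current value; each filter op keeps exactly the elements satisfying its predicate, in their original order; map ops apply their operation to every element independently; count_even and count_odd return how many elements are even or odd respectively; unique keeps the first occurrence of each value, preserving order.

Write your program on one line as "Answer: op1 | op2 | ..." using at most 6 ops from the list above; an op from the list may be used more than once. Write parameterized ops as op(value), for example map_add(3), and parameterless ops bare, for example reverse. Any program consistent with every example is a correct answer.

unique | map_mul(5) | map_mul(-1) | sort_desc | count_even

Check, running the answer program on each example:
  [-36, -12, -40, -44, -36, -45, 7, -32] -> [-36, -12, -40, -44, -45, 7, -32] -> [-180, -60, -200, -220, -225, 35, -160] -> [180, 60, 200, 220, 225, -35, 160] -> [225, 220, 200, 180, 160, 60, -35] -> 5
  [-38, -1, -28, 32] -> [-38, -1, -28, 32] -> [-190, -5, -140, 160] -> [190, 5, 140, -160] -> [190, 140, 5, -160] -> 3
  [2, 15, 23, -9, -37] -> [2, 15, 23, -9, -37] -> [10, 75, 115, -45, -185] -> [-10, -75, -115, 45, 185] -> [185, 45, -10, -75, -115] -> 1
  [-31, -23, -10, -30, 47, -27] -> [-31, -23, -10, -30, 47, -27] -> [-155, -115, -50, -150, 235, -135] -> [155, 115, 50, 150, -235, 135] -> [155, 150, 135, 115, 50, -235] -> 2
  [-39, 50, -34, -46, 39, 34, -14, 8, 30, -33] -> [-39, 50, -34, -46, 39, 34, -14, 8, 30, -33] -> [-195, 250, -170, -230, 195, 170, -70, 40, 150, -165] -> [195, -250, 170, 230, -195, -170, 70, -40, -150, 165] -> [230, 195, 170, 165, 70, -40, -150, -170, -195, -250] -> 7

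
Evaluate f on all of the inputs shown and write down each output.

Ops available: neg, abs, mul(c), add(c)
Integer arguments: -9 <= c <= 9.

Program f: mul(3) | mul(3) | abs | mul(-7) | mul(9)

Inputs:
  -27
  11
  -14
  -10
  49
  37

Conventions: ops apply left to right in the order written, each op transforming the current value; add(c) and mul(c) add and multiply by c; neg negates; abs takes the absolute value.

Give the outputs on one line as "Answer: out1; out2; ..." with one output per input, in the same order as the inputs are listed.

-15309; -6237; -7938; -5670; -27783; -20979

Execution, op by op:
  -27 -> -81 -> -243 -> 243 -> -1701 -> -15309
  11 -> 33 -> 99 -> 99 -> -693 -> -6237
  -14 -> -42 -> -126 -> 126 -> -882 -> -7938
  -10 -> -30 -> -90 -> 90 -> -630 -> -5670
  49 -> 147 -> 441 -> 441 -> -3087 -> -27783
  37 -> 111 -> 333 -> 333 -> -2331 -> -20979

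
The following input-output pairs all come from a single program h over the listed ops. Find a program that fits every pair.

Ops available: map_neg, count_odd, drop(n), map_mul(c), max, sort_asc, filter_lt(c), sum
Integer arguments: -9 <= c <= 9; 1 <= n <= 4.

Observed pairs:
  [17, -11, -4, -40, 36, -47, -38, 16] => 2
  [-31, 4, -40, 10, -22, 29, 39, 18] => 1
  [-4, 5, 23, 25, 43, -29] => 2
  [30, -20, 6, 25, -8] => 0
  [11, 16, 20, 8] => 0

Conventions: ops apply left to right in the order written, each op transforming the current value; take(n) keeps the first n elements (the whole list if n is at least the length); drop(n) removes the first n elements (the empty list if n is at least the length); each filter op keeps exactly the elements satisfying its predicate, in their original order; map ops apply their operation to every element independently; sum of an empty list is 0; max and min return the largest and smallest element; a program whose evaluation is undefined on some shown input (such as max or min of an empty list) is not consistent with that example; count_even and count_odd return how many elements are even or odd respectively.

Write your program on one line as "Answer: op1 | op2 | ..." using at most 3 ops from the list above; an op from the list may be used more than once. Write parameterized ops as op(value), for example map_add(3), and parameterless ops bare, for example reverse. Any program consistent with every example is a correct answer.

filter_lt(8) | count_odd

Check, running the answer program on each example:
  [17, -11, -4, -40, 36, -47, -38, 16] -> [-11, -4, -40, -47, -38] -> 2
  [-31, 4, -40, 10, -22, 29, 39, 18] -> [-31, 4, -40, -22] -> 1
  [-4, 5, 23, 25, 43, -29] -> [-4, 5, -29] -> 2
  [30, -20, 6, 25, -8] -> [-20, 6, -8] -> 0
  [11, 16, 20, 8] -> [] -> 0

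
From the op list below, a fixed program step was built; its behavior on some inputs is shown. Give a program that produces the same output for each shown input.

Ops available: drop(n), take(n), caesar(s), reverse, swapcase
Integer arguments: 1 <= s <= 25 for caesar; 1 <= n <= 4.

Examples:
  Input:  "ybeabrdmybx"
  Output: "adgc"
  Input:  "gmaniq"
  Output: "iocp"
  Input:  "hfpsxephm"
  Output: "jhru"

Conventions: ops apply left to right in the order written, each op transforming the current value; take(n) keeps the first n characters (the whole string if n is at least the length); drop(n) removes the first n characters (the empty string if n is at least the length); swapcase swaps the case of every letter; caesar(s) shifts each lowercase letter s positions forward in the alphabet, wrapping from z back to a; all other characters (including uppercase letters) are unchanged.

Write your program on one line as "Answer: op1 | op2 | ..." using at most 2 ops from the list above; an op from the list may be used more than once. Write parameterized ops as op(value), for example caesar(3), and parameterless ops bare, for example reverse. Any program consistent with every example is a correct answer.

take(4) | caesar(2)

Check, running the answer program on each example:
  "ybeabrdmybx" -> "ybea" -> "adgc"
  "gmaniq" -> "gman" -> "iocp"
  "hfpsxephm" -> "hfps" -> "jhru"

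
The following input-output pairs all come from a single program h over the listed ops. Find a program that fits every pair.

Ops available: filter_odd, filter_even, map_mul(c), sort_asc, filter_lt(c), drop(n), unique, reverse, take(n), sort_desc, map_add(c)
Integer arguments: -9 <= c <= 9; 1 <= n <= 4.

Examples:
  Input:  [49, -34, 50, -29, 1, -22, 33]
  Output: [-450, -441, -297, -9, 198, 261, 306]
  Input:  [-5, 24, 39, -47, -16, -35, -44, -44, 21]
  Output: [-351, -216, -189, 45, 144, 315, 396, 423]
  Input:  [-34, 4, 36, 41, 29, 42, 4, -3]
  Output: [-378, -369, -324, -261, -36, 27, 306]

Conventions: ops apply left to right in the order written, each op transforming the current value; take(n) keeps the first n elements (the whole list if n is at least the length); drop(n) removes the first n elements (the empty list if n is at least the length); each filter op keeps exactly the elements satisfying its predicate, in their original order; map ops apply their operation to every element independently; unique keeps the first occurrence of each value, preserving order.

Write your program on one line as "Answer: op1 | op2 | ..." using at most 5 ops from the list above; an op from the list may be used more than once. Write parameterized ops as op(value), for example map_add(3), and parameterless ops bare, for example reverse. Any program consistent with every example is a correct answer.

unique | map_mul(-9) | reverse | sort_desc | reverse

Check, running the answer program on each example:
  [49, -34, 50, -29, 1, -22, 33] -> [49, -34, 50, -29, 1, -22, 33] -> [-441, 306, -450, 261, -9, 198, -297] -> [-297, 198, -9, 261, -450, 306, -441] -> [306, 261, 198, -9, -297, -441, -450] -> [-450, -441, -297, -9, 198, 261, 306]
  [-5, 24, 39, -47, -16, -35, -44, -44, 21] -> [-5, 24, 39, -47, -16, -35, -44, 21] -> [45, -216, -351, 423, 144, 315, 396, -189] -> [-189, 396, 315, 144, 423, -351, -216, 45] -> [423, 396, 315, 144, 45, -189, -216, -351] -> [-351, -216, -189, 45, 144, 315, 396, 423]
  [-34, 4, 36, 41, 29, 42, 4, -3] -> [-34, 4, 36, 41, 29, 42, -3] -> [306, -36, -324, -369, -261, -378, 27] -> [27, -378, -261, -369, -324, -36, 306] -> [306, 27, -36, -261, -324, -369, -378] -> [-378, -369, -324, -261, -36, 27, 306]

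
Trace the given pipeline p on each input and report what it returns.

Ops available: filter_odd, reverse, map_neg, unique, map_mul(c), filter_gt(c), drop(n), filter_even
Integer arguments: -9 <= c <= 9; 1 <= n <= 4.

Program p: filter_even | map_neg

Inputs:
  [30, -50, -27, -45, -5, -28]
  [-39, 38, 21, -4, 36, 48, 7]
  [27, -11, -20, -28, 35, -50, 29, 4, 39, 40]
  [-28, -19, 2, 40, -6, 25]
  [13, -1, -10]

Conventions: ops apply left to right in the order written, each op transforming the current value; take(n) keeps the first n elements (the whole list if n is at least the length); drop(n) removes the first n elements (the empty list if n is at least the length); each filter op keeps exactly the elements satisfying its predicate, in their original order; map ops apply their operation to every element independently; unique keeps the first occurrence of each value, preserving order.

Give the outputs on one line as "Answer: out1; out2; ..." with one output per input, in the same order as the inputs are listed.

Execution, op by op:
  [30, -50, -27, -45, -5, -28] -> [30, -50, -28] -> [-30, 50, 28]
  [-39, 38, 21, -4, 36, 48, 7] -> [38, -4, 36, 48] -> [-38, 4, -36, -48]
  [27, -11, -20, -28, 35, -50, 29, 4, 39, 40] -> [-20, -28, -50, 4, 40] -> [20, 28, 50, -4, -40]
  [-28, -19, 2, 40, -6, 25] -> [-28, 2, 40, -6] -> [28, -2, -40, 6]
  [13, -1, -10] -> [-10] -> [10]

[-30, 50, 28]; [-38, 4, -36, -48]; [20, 28, 50, -4, -40]; [28, -2, -40, 6]; [10]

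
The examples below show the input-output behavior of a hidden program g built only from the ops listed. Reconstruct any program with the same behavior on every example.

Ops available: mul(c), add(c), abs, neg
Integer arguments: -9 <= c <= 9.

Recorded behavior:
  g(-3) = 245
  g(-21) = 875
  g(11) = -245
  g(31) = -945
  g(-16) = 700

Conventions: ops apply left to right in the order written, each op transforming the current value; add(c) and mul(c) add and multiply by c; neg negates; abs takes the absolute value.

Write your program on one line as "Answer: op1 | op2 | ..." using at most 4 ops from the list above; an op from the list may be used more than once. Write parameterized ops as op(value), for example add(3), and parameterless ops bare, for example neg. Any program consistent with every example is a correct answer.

add(-4) | mul(7) | neg | mul(5)

Check, running the answer program on each example:
  -3 -> -7 -> -49 -> 49 -> 245
  -21 -> -25 -> -175 -> 175 -> 875
  11 -> 7 -> 49 -> -49 -> -245
  31 -> 27 -> 189 -> -189 -> -945
  -16 -> -20 -> -140 -> 140 -> 700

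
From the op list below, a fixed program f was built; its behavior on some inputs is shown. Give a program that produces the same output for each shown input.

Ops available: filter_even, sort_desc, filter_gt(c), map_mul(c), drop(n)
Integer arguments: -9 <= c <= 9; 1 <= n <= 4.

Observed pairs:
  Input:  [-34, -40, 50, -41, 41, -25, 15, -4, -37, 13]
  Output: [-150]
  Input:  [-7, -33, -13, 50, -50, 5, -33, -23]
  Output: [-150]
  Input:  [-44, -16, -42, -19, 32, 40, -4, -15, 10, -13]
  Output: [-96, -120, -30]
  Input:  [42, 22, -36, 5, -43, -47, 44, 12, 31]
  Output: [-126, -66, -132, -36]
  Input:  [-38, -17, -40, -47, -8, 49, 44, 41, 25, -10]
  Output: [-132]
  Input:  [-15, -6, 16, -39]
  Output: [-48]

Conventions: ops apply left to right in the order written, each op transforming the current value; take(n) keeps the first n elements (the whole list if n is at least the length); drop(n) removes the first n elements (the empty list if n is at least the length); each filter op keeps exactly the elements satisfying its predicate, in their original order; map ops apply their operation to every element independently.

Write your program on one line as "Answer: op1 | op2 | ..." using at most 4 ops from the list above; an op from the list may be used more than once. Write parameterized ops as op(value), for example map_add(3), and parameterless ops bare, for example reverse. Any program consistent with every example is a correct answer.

filter_gt(4) | filter_even | map_mul(-3)

Check, running the answer program on each example:
  [-34, -40, 50, -41, 41, -25, 15, -4, -37, 13] -> [50, 41, 15, 13] -> [50] -> [-150]
  [-7, -33, -13, 50, -50, 5, -33, -23] -> [50, 5] -> [50] -> [-150]
  [-44, -16, -42, -19, 32, 40, -4, -15, 10, -13] -> [32, 40, 10] -> [32, 40, 10] -> [-96, -120, -30]
  [42, 22, -36, 5, -43, -47, 44, 12, 31] -> [42, 22, 5, 44, 12, 31] -> [42, 22, 44, 12] -> [-126, -66, -132, -36]
  [-38, -17, -40, -47, -8, 49, 44, 41, 25, -10] -> [49, 44, 41, 25] -> [44] -> [-132]
  [-15, -6, 16, -39] -> [16] -> [16] -> [-48]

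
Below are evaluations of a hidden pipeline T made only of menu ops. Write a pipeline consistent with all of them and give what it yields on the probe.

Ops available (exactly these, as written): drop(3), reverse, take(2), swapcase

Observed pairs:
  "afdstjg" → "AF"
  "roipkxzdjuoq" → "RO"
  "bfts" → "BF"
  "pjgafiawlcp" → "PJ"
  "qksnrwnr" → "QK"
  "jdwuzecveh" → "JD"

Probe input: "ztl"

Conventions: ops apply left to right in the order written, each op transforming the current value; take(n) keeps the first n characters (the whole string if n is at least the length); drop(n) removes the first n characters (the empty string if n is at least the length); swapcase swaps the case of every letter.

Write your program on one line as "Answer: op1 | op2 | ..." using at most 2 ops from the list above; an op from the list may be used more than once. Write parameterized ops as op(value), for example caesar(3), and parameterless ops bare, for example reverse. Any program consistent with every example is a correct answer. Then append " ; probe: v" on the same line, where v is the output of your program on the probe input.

take(2) | swapcase ; probe: "ZT"

Check, running the answer program on each example:
  "afdstjg" -> "af" -> "AF"
  "roipkxzdjuoq" -> "ro" -> "RO"
  "bfts" -> "bf" -> "BF"
  "pjgafiawlcp" -> "pj" -> "PJ"
  "qksnrwnr" -> "qk" -> "QK"
  "jdwuzecveh" -> "jd" -> "JD"
  probe: "ztl" -> "zt" -> "ZT"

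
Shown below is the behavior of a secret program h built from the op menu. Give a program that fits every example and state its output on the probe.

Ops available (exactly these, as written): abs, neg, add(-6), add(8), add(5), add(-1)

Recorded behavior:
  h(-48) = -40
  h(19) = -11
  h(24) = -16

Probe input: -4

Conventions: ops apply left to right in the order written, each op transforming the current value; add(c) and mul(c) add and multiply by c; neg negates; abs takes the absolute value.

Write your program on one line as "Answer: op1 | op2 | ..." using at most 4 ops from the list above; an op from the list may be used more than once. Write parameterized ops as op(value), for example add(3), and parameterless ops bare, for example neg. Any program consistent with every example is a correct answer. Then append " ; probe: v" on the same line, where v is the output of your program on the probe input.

abs | neg | add(8) ; probe: 4

Check, running the answer program on each example:
  -48 -> 48 -> -48 -> -40
  19 -> 19 -> -19 -> -11
  24 -> 24 -> -24 -> -16
  probe: -4 -> 4 -> -4 -> 4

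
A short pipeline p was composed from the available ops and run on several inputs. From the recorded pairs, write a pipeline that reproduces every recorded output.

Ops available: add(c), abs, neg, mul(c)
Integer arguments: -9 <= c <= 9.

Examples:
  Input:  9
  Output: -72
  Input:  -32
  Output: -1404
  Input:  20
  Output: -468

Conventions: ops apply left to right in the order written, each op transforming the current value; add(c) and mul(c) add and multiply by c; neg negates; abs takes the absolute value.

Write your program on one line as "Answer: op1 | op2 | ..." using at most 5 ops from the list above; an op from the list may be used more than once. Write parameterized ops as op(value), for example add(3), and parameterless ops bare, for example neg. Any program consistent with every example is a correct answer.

add(-7) | abs | mul(-9) | mul(4)

Check, running the answer program on each example:
  9 -> 2 -> 2 -> -18 -> -72
  -32 -> -39 -> 39 -> -351 -> -1404
  20 -> 13 -> 13 -> -117 -> -468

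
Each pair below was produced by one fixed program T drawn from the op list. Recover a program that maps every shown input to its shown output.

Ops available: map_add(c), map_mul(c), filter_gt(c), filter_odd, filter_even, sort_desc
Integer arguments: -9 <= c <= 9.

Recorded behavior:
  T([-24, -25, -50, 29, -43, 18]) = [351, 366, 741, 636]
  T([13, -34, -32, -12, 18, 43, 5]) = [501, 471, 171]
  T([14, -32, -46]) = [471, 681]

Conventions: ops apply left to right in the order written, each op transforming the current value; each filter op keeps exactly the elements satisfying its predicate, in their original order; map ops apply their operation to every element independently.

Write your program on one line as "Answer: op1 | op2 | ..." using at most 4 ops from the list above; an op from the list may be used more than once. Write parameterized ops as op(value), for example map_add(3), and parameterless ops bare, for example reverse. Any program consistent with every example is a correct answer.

map_mul(3) | map_mul(-5) | filter_gt(-6) | map_add(-9)

Check, running the answer program on each example:
  [-24, -25, -50, 29, -43, 18] -> [-72, -75, -150, 87, -129, 54] -> [360, 375, 750, -435, 645, -270] -> [360, 375, 750, 645] -> [351, 366, 741, 636]
  [13, -34, -32, -12, 18, 43, 5] -> [39, -102, -96, -36, 54, 129, 15] -> [-195, 510, 480, 180, -270, -645, -75] -> [510, 480, 180] -> [501, 471, 171]
  [14, -32, -46] -> [42, -96, -138] -> [-210, 480, 690] -> [480, 690] -> [471, 681]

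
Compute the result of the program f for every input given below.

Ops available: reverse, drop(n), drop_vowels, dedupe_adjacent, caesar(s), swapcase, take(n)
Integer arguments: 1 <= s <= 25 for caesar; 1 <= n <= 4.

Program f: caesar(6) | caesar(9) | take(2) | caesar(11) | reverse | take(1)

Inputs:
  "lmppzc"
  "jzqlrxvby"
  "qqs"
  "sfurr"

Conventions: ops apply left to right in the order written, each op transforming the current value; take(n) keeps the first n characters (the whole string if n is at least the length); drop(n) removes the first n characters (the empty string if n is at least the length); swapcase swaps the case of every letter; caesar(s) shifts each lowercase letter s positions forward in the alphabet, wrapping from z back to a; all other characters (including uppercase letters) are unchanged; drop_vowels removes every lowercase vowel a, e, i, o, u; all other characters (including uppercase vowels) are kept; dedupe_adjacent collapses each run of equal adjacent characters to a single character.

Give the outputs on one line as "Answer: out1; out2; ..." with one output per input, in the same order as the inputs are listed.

"m"; "z"; "q"; "f"

Execution, op by op:
  "lmppzc" -> "rsvvfi" -> "abeeor" -> "ab" -> "lm" -> "ml" -> "m"
  "jzqlrxvby" -> "pfwrxdbhe" -> "yofagmkqn" -> "yo" -> "jz" -> "zj" -> "z"
  "qqs" -> "wwy" -> "ffh" -> "ff" -> "qq" -> "qq" -> "q"
  "sfurr" -> "ylaxx" -> "hujgg" -> "hu" -> "sf" -> "fs" -> "f"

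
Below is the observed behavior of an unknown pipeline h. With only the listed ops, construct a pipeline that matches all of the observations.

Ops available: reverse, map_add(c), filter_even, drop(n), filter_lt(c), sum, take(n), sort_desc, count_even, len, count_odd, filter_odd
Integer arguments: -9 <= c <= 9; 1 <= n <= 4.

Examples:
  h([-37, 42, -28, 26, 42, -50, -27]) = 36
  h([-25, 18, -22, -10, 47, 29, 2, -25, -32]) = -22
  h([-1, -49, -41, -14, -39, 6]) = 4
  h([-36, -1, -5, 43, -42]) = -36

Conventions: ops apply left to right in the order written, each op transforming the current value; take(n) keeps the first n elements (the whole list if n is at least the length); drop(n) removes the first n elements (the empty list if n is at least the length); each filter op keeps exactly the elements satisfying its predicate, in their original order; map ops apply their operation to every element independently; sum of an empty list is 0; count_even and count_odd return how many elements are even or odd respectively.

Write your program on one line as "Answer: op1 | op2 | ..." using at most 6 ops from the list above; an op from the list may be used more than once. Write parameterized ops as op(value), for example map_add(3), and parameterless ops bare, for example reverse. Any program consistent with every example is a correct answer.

drop(3) | map_add(6) | reverse | filter_even | sum

Check, running the answer program on each example:
  [-37, 42, -28, 26, 42, -50, -27] -> [26, 42, -50, -27] -> [32, 48, -44, -21] -> [-21, -44, 48, 32] -> [-44, 48, 32] -> 36
  [-25, 18, -22, -10, 47, 29, 2, -25, -32] -> [-10, 47, 29, 2, -25, -32] -> [-4, 53, 35, 8, -19, -26] -> [-26, -19, 8, 35, 53, -4] -> [-26, 8, -4] -> -22
  [-1, -49, -41, -14, -39, 6] -> [-14, -39, 6] -> [-8, -33, 12] -> [12, -33, -8] -> [12, -8] -> 4
  [-36, -1, -5, 43, -42] -> [43, -42] -> [49, -36] -> [-36, 49] -> [-36] -> -36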